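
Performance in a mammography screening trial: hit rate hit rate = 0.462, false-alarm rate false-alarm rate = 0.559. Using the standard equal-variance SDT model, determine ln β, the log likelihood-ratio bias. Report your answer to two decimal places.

z(H) = -0.095
z(FA) = 0.148
ln β = −½·[z(H)² − z(FA)²] = −0.5 × (0.009 − 0.022) = 0.0065

ln β = 0.01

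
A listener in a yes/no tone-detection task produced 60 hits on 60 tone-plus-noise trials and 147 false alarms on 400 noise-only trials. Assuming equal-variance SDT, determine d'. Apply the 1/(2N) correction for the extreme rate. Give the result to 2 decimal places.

d' = 2.73

The hit rate is 60/60 = 1, so apply the 1/(2N) correction: H → 1 − 1/(2·60) = 0.99167.
z(H) = z(0.99167) = 2.394
z(FA) = z(0.36750) = -0.338
d' = 2.394 − (-0.338) = 2.732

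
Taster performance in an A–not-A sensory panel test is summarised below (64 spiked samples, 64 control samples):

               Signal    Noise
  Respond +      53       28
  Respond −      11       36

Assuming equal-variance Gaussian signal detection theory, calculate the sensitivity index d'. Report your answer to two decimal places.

d' = 1.10

H = 53/64 = 0.8281
FA = 28/64 = 0.4375
Φ⁻¹(H) = Φ⁻¹(0.8281) = 0.947
Φ⁻¹(FA) = Φ⁻¹(0.4375) = -0.157
d' = z(H) − z(FA) = 0.947 − (-0.157) = 1.104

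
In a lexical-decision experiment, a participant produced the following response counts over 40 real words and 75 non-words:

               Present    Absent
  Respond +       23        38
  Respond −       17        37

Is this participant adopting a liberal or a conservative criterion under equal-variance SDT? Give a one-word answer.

z(H) = 0.189, z(FA) = 0.017
c = −½·(z(H) + z(FA)) = -0.103
c < 0 → liberal criterion (biased toward responding “yes”).

liberal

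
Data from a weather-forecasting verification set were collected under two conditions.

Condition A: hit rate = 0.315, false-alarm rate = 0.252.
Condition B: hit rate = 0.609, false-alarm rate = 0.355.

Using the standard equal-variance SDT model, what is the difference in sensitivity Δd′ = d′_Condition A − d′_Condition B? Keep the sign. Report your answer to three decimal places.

Δd′ = -0.462

Condition A: z(0.315) = -0.4817, z(0.252) = -0.6682, d' = 0.1865
Condition B: z(0.609) = 0.2767, z(0.355) = -0.3719, d' = 0.6486
Δd' = d'_Condition A − d'_Condition B = 0.1865 − 0.6486 = -0.4621
Condition B has the higher sensitivity.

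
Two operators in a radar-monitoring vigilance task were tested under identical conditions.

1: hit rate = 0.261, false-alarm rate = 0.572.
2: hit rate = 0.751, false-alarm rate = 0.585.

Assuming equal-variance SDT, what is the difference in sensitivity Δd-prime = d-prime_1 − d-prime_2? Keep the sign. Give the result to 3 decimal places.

Δd-prime = -1.285

1: z(0.261) = -0.6403, z(0.572) = 0.1815, d' = -0.8218
2: z(0.751) = 0.6776, z(0.585) = 0.2147, d' = 0.4629
Δd' = d'_1 − d'_2 = -0.8218 − 0.4629 = -1.2847
2 has the higher sensitivity.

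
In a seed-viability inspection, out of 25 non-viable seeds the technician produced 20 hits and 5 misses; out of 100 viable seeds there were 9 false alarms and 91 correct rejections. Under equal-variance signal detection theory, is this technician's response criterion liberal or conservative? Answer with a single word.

conservative

z(H) = 0.842, z(FA) = -1.341
c = −½·(z(H) + z(FA)) = 0.2495
c > 0 → conservative criterion (biased toward responding “no”).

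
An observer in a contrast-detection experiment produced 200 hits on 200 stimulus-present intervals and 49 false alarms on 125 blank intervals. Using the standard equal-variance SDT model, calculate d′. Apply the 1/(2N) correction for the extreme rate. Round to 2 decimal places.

d′ = 3.08

The hit rate is 200/200 = 1, so apply the 1/(2N) correction: H → 1 − 1/(2·200) = 0.99750.
z(H) = z(0.99750) = 2.807
z(FA) = z(0.39200) = -0.274
d' = 2.807 − (-0.274) = 3.081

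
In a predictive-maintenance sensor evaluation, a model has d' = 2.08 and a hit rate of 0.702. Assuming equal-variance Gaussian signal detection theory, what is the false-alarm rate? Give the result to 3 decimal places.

false-alarm rate = 0.061

z(hit rate) = z(0.702) = 0.5302
z(FA) = z(H) − d' = 0.5302 − 2.08 = -1.5498
false-alarm rate = Φ(-1.5498) = 0.0606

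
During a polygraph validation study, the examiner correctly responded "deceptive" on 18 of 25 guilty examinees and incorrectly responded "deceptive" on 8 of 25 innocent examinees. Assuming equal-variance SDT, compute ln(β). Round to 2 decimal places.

ln β = -0.06

H = 18/25 = 0.7200
FA = 8/25 = 0.3200
z(0.7200) = 0.583, z(0.3200) = -0.468
ln β = −½·[z(H)² − z(FA)²] = −0.5 × (0.340 − 0.219) = -0.0605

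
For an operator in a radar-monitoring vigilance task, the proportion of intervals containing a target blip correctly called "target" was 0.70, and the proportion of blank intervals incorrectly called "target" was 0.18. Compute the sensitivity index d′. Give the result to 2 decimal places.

Φ⁻¹(H) = 0.5244
Φ⁻¹(FA) = -0.9154
d' = z(H) − z(FA) = 0.5244 − (-0.9154) = 1.4398

d′ = 1.44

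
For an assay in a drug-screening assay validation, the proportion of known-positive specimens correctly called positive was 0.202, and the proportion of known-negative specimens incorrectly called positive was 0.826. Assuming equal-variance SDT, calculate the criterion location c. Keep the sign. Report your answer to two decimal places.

z(H) = z(0.202) = -0.834
z(FA) = z(0.826) = 0.938
c = −½·[z(H) + z(FA)] = −0.5 × (-0.834 + 0.938) = -0.052

c = -0.05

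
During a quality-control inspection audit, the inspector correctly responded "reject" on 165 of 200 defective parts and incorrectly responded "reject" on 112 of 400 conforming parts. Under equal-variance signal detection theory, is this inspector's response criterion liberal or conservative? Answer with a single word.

liberal

z(H) = 0.935, z(FA) = -0.583
c = −½·(z(H) + z(FA)) = -0.176
c < 0 → liberal criterion (biased toward responding “yes”).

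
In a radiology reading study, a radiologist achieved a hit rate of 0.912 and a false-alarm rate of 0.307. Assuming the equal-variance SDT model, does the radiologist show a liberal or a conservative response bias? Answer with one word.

z(H) = 1.353, z(FA) = -0.504
c = −½·(z(H) + z(FA)) = -0.4245
c < 0 → liberal criterion (biased toward responding “yes”).

liberal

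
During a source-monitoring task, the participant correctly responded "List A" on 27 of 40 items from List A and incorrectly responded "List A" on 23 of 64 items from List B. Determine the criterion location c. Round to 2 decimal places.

H = 27/40 = 0.6750
FA = 23/64 = 0.3594
z(H) = 0.4538
z(FA) = -0.3601
c = −½·[z(H) + z(FA)] = −0.5 × (0.4538 + (-0.3601)) = -0.04685
c < 0: the participant has a liberal response bias.

c = -0.05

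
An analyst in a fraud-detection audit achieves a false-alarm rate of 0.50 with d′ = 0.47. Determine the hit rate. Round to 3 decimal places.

z(false-alarm rate) = z(0.50) = 0.0000
z(H) = z(FA) + d' = 0.0000 + 0.47 = 0.4700
hit rate = Φ(0.4700) = 0.6808

hit rate = 0.681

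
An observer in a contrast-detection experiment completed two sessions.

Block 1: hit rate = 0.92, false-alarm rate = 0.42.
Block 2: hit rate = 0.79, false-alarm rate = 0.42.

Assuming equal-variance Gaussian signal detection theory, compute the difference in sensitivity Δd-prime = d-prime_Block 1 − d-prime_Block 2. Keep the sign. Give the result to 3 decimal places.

Block 1: z(0.92) = 1.4051, z(0.42) = -0.2019, d' = 1.6070
Block 2: z(0.79) = 0.8064, z(0.42) = -0.2019, d' = 1.0083
Δd' = d'_Block 1 − d'_Block 2 = 1.6070 − 1.0083 = 0.5987
Block 1 has the higher sensitivity.

Δd-prime = 0.599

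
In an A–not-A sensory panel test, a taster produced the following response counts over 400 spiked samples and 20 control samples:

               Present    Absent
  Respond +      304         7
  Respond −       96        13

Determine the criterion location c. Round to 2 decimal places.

c = -0.16

H = 304/400 = 0.7600
FA = 7/20 = 0.3500
Φ⁻¹(H) = 0.706
Φ⁻¹(FA) = -0.385
c = −½·[z(H) + z(FA)] = −0.5 × (0.706 + (-0.385)) = -0.1605
c < 0: the taster has a liberal response bias.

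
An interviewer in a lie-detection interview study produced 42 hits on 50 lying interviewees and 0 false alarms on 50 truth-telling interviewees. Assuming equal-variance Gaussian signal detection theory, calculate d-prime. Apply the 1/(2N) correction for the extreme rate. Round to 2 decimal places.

The false-alarm rate is 0/50 = 0, so apply the 1/(2N) correction: FA → 1/(2·50) = 0.01000.
z(H) = z(0.84000) = 0.994
z(FA) = z(0.01000) = -2.326
d' = 0.994 − (-2.326) = 3.320

d-prime = 3.32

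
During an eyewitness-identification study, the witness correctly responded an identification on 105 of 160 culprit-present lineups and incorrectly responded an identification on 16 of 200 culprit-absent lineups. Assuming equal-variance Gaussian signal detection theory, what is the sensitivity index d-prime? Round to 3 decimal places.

d-prime = 1.807

H = 105/160 = 0.6562
FA = 16/200 = 0.0800
z(H) = z(0.6562) = 0.4021
z(FA) = z(0.0800) = -1.4051
d' = z(H) − z(FA) = 0.4021 − (-1.4051) = 1.8072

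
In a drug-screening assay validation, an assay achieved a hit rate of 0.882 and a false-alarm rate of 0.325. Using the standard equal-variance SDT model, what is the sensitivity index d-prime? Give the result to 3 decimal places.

d-prime = 1.639

z(H) = 1.1850
z(FA) = -0.4538
d' = z(H) − z(FA) = 1.1850 − (-0.4538) = 1.6388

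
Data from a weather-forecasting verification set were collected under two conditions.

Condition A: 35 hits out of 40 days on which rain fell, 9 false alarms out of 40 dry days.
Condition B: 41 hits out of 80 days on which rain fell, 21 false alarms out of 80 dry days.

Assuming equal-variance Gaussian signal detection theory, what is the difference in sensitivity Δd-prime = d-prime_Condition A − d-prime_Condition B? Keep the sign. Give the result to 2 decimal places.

Condition A: z(0.8750) = 1.150, z(0.2250) = -0.755, d' = 1.905
Condition B: z(0.5125) = 0.031, z(0.2625) = -0.636, d' = 0.667
Δd' = d'_Condition A − d'_Condition B = 1.905 − 0.667 = 1.238
Condition A has the higher sensitivity.

Δd-prime = 1.24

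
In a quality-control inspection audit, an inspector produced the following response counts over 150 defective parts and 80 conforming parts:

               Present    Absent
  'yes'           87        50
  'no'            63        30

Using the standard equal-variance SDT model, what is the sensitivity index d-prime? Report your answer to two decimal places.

H = 87/150 = 0.5800
FA = 50/80 = 0.6250
z(0.5800) = 0.2019, z(0.6250) = 0.3186
d' = z(H) − z(FA) = 0.2019 − 0.3186 = -0.1167

d-prime = -0.12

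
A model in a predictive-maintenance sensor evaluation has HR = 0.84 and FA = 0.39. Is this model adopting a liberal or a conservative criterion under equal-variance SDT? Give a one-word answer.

z(H) = 0.994, z(FA) = -0.279
c = −½·(z(H) + z(FA)) = -0.3575
c < 0 → liberal criterion (biased toward responding “yes”).

liberal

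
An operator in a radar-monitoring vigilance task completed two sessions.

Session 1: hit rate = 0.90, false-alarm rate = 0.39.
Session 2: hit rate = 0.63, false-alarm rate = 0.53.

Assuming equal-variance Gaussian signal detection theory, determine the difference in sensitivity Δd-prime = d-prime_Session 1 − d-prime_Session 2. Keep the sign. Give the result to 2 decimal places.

Session 1: z(0.90) = 1.282, z(0.39) = -0.279, d' = 1.561
Session 2: z(0.63) = 0.332, z(0.53) = 0.075, d' = 0.257
Δd' = d'_Session 1 − d'_Session 2 = 1.561 − 0.257 = 1.304
Session 1 has the higher sensitivity.

Δd-prime = 1.30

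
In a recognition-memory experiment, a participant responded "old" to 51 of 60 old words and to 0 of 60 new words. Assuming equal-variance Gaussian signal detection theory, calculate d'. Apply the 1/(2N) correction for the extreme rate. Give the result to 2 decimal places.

d' = 3.43

The false-alarm rate is 0/60 = 0, so apply the 1/(2N) correction: FA → 1/(2·60) = 0.00833.
z(H) = z(0.85000) = 1.036
z(FA) = z(0.00833) = -2.394
d' = 1.036 − (-2.394) = 3.430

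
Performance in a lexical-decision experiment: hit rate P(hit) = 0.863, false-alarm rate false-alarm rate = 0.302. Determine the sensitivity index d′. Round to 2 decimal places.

d′ = 1.61

z(H) = z(0.863) = 1.094
z(FA) = z(0.302) = -0.519
d' = z(H) − z(FA) = 1.094 − (-0.519) = 1.613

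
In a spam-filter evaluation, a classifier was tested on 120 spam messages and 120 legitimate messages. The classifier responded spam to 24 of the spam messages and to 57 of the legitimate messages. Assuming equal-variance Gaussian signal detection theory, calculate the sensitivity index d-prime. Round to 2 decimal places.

H = 24/120 = 0.2000
FA = 57/120 = 0.4750
Φ⁻¹(H) = Φ⁻¹(0.2000) = -0.8416
Φ⁻¹(FA) = Φ⁻¹(0.4750) = -0.0627
d' = z(H) − z(FA) = -0.8416 − (-0.0627) = -0.7789

d-prime = -0.78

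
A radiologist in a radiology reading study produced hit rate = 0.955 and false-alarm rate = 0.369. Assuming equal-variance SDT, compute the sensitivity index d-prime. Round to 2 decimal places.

z(H) = 1.6954
z(FA) = -0.3345
d' = z(H) − z(FA) = 1.6954 − (-0.3345) = 2.0299

d-prime = 2.03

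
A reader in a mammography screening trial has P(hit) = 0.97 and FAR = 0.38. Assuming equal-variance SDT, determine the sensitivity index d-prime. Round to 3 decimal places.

z(H) = 1.8808
z(FA) = -0.3055
d' = z(H) − z(FA) = 1.8808 − (-0.3055) = 2.1863

d-prime = 2.186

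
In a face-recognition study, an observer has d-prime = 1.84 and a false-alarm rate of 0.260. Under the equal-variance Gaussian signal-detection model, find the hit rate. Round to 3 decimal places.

hit rate = 0.884

z(false-alarm rate) = z(0.260) = -0.6433
z(H) = z(FA) + d' = -0.6433 + 1.84 = 1.1967
hit rate = Φ(1.1967) = 0.8843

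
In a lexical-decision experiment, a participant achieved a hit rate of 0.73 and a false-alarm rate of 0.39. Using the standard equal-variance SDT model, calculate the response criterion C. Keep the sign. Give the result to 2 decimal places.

z(H) = 0.6128
z(FA) = -0.2793
c = −½·[z(H) + z(FA)] = −0.5 × (0.6128 + (-0.2793)) = -0.16675

C = -0.17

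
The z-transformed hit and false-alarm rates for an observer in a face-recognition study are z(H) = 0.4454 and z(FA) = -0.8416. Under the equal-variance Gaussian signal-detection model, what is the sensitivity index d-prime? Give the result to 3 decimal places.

d-prime = 1.287

d' = z(H) − z(FA) = 0.4454 − (-0.8416) = 1.2870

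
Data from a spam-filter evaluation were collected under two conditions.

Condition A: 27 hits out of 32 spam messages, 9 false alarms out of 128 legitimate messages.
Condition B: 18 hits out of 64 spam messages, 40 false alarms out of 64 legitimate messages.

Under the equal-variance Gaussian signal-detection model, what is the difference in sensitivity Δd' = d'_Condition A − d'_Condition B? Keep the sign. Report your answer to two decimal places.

Δd' = 3.38

Condition A: z(0.8438) = 1.010, z(0.0703) = -1.474, d' = 2.484
Condition B: z(0.2812) = -0.579, z(0.6250) = 0.319, d' = -0.898
Δd' = d'_Condition A − d'_Condition B = 2.484 − (-0.898) = 3.382
Condition A has the higher sensitivity.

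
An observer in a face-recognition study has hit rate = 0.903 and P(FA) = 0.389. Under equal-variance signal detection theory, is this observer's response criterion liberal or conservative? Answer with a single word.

z(H) = 1.299, z(FA) = -0.282
c = −½·(z(H) + z(FA)) = -0.5085
c < 0 → liberal criterion (biased toward responding “yes”).

liberal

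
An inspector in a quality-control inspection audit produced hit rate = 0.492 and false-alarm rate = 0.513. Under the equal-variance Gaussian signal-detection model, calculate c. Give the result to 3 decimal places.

c = -0.006

Φ⁻¹(H) = Φ⁻¹(0.492) = -0.0201
Φ⁻¹(FA) = Φ⁻¹(0.513) = 0.0326
c = −½·[z(H) + z(FA)] = −0.5 × (-0.0201 + 0.0326) = -0.00625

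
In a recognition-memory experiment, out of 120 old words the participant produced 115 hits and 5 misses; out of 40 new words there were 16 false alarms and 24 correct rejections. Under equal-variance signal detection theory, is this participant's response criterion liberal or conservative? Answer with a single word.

z(H) = 1.732, z(FA) = -0.253
c = −½·(z(H) + z(FA)) = -0.7395
c < 0 → liberal criterion (biased toward responding “yes”).

liberal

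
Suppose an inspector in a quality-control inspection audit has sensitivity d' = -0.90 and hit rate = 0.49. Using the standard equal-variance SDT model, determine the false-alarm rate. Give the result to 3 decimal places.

z(hit rate) = z(0.49) = -0.0251
z(FA) = z(H) − d' = -0.0251 − (-0.90) = 0.8749
false-alarm rate = Φ(0.8749) = 0.8092

false-alarm rate = 0.809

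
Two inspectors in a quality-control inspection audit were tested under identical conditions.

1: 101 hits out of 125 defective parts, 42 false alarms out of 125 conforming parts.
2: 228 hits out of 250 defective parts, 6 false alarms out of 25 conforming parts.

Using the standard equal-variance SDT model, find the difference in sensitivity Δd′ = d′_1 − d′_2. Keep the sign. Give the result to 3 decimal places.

1: z(0.8080) = 0.8705, z(0.3360) = -0.4234, d' = 1.2939
2: z(0.9120) = 1.3532, z(0.2400) = -0.7063, d' = 2.0595
Δd' = d'_1 − d'_2 = 1.2939 − 2.0595 = -0.7656
2 has the higher sensitivity.

Δd′ = -0.766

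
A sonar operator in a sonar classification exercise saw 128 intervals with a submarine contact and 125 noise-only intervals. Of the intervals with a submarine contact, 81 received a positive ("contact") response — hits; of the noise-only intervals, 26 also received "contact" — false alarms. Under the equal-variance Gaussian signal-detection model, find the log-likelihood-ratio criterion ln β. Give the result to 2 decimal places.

H = 81/128 = 0.6328
FA = 26/125 = 0.2080
Φ⁻¹(0.6328) = 0.339, Φ⁻¹(0.2080) = -0.813
ln β = −½·[z(H)² − z(FA)²] = −0.5 × (0.115 − 0.661) = 0.273

ln β = 0.27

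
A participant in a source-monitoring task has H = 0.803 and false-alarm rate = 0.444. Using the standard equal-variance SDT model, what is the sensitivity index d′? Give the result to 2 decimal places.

d′ = 0.99

Φ⁻¹(H) = Φ⁻¹(0.803) = 0.852
Φ⁻¹(FA) = Φ⁻¹(0.444) = -0.141
d' = z(H) − z(FA) = 0.852 − (-0.141) = 0.993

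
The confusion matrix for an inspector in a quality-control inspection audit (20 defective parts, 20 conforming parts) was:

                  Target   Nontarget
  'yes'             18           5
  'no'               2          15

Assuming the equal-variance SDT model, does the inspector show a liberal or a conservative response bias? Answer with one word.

z(H) = 1.282, z(FA) = -0.674
c = −½·(z(H) + z(FA)) = -0.304
c < 0 → liberal criterion (biased toward responding “yes”).

liberal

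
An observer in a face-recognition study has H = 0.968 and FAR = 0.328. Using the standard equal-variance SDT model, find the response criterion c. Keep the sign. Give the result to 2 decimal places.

c = -0.70

z(0.968) = 1.852, z(0.328) = -0.445
c = −½·[z(H) + z(FA)] = −0.5 × (1.852 + (-0.445)) = -0.7035
c < 0: the observer has a liberal response bias.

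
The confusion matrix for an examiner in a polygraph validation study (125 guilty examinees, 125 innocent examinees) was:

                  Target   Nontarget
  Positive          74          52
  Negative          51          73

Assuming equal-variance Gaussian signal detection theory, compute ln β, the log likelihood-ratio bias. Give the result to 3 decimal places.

ln β = -0.005

H = 74/125 = 0.5920
FA = 52/125 = 0.4160
z(0.5920) = 0.2327, z(0.4160) = -0.2121
ln β = −½·[z(H)² − z(FA)²] = −0.5 × (0.0541 − 0.0450) = -0.00455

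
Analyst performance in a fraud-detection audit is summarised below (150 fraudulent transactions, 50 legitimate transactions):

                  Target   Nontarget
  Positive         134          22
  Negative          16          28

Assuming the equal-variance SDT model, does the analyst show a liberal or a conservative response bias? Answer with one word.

liberal

z(H) = 1.244, z(FA) = -0.151
c = −½·(z(H) + z(FA)) = -0.5465
c < 0 → liberal criterion (biased toward responding “yes”).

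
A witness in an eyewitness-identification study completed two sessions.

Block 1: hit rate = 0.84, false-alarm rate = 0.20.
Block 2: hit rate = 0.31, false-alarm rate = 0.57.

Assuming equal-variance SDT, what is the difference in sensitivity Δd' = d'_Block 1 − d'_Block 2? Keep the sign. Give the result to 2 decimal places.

Δd' = 2.51

Block 1: z(0.84) = 0.994, z(0.20) = -0.842, d' = 1.836
Block 2: z(0.31) = -0.496, z(0.57) = 0.176, d' = -0.672
Δd' = d'_Block 1 − d'_Block 2 = 1.836 − (-0.672) = 2.508
Block 1 has the higher sensitivity.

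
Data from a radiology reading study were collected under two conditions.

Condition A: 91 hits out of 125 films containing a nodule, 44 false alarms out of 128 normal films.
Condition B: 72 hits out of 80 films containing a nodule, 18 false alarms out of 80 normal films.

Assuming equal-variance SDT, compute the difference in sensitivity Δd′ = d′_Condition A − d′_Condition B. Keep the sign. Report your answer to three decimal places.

Condition A: z(0.7280) = 0.6068, z(0.3438) = -0.4021, d' = 1.0089
Condition B: z(0.9000) = 1.2816, z(0.2250) = -0.7554, d' = 2.0370
Δd' = d'_Condition A − d'_Condition B = 1.0089 − 2.0370 = -1.0281
Condition B has the higher sensitivity.

Δd′ = -1.028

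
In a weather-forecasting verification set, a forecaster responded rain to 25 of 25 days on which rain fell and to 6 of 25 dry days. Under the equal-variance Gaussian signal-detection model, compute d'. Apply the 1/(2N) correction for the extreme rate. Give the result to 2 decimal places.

d' = 2.76

The hit rate is 25/25 = 1, so apply the 1/(2N) correction: H → 1 − 1/(2·25) = 0.98000.
z(H) = z(0.98000) = 2.054
z(FA) = z(0.24000) = -0.706
d' = 2.054 − (-0.706) = 2.760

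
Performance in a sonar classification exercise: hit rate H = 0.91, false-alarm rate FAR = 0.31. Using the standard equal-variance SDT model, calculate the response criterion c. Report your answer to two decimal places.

c = -0.42

z(H) = 1.3408
z(FA) = -0.4959
c = −½·[z(H) + z(FA)] = −0.5 × (1.3408 + (-0.4959)) = -0.42245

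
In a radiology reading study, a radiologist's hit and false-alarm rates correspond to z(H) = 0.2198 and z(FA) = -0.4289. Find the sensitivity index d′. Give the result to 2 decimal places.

d' = z(H) − z(FA) = 0.2198 − (-0.4289) = 0.6487

d′ = 0.65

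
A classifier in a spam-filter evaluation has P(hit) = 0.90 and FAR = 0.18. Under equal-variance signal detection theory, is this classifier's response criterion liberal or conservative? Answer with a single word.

liberal

z(H) = 1.282, z(FA) = -0.915
c = −½·(z(H) + z(FA)) = -0.1835
c < 0 → liberal criterion (biased toward responding “yes”).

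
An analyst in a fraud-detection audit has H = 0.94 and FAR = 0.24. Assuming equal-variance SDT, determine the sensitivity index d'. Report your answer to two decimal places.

d' = 2.26

z(H) = 1.555
z(FA) = -0.706
d' = z(H) − z(FA) = 1.555 − (-0.706) = 2.261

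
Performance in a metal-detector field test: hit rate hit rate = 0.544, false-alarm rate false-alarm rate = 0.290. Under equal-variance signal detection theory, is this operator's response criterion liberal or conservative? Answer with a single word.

z(H) = 0.111, z(FA) = -0.553
c = −½·(z(H) + z(FA)) = 0.221
c > 0 → conservative criterion (biased toward responding “no”).

conservative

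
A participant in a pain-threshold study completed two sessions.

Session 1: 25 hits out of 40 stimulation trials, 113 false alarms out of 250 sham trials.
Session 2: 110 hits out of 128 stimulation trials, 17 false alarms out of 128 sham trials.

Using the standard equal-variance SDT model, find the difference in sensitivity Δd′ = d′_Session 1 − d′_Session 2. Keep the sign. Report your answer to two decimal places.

Session 1: z(0.6250) = 0.319, z(0.4520) = -0.121, d' = 0.440
Session 2: z(0.8594) = 1.078, z(0.1328) = -1.113, d' = 2.191
Δd' = d'_Session 1 − d'_Session 2 = 0.440 − 2.191 = -1.751
Session 2 has the higher sensitivity.

Δd′ = -1.75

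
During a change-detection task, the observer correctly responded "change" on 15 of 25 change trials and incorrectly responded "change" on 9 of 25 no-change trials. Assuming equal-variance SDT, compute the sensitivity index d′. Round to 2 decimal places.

H = 15/25 = 0.6000
FA = 9/25 = 0.3600
z(H) = z(0.6000) = 0.253
z(FA) = z(0.3600) = -0.358
d' = z(H) − z(FA) = 0.253 − (-0.358) = 0.611

d′ = 0.61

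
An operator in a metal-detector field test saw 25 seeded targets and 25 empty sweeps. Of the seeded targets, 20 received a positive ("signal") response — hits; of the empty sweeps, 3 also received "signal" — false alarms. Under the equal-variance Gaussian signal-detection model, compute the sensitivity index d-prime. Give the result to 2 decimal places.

d-prime = 2.02

H = 20/25 = 0.8000
FA = 3/25 = 0.1200
z(0.8000) = 0.8416, z(0.1200) = -1.1750
d' = z(H) − z(FA) = 0.8416 − (-1.1750) = 2.0166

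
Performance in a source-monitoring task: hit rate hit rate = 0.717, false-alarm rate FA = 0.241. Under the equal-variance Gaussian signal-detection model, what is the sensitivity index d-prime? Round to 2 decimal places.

d-prime = 1.28

Φ⁻¹(H) = Φ⁻¹(0.717) = 0.574
Φ⁻¹(FA) = Φ⁻¹(0.241) = -0.703
d' = z(H) − z(FA) = 0.574 − (-0.703) = 1.277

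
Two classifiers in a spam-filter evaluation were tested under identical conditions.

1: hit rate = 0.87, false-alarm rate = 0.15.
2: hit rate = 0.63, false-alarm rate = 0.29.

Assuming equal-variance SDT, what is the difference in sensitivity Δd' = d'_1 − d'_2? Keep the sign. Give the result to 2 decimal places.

1: z(0.87) = 1.126, z(0.15) = -1.036, d' = 2.162
2: z(0.63) = 0.332, z(0.29) = -0.553, d' = 0.885
Δd' = d'_1 − d'_2 = 2.162 − 0.885 = 1.277
1 has the higher sensitivity.

Δd' = 1.28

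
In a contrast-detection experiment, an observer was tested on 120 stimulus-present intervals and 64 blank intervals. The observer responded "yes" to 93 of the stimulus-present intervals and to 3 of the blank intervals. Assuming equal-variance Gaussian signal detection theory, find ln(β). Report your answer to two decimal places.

ln β = 1.12

H = 93/120 = 0.7750
FA = 3/64 = 0.0469
Φ⁻¹(H) = Φ⁻¹(0.7750) = 0.755
Φ⁻¹(FA) = Φ⁻¹(0.0469) = -1.676
ln β = −½·[z(H)² − z(FA)²] = −0.5 × (0.570 − 2.809) = 1.1195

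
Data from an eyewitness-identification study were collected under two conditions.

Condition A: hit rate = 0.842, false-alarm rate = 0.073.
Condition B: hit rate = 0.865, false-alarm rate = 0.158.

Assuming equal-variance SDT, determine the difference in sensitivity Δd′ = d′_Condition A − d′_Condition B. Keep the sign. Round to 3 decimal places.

Δd′ = 0.351

Condition A: z(0.842) = 1.0027, z(0.073) = -1.4538, d' = 2.4565
Condition B: z(0.865) = 1.1031, z(0.158) = -1.0027, d' = 2.1058
Δd' = d'_Condition A − d'_Condition B = 2.4565 − 2.1058 = 0.3507
Condition A has the higher sensitivity.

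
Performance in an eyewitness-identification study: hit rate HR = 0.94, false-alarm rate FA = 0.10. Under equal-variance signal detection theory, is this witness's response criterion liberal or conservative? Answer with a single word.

z(H) = 1.555, z(FA) = -1.282
c = −½·(z(H) + z(FA)) = -0.1365
c < 0 → liberal criterion (biased toward responding “yes”).

liberal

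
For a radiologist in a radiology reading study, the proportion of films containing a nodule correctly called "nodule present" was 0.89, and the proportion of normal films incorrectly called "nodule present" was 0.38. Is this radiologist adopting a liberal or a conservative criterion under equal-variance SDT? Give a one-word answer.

liberal

z(H) = 1.227, z(FA) = -0.305
c = −½·(z(H) + z(FA)) = -0.461
c < 0 → liberal criterion (biased toward responding “yes”).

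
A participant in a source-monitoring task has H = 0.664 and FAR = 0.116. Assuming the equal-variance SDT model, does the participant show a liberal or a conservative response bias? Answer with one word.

conservative

z(H) = 0.423, z(FA) = -1.195
c = −½·(z(H) + z(FA)) = 0.386
c > 0 → conservative criterion (biased toward responding “no”).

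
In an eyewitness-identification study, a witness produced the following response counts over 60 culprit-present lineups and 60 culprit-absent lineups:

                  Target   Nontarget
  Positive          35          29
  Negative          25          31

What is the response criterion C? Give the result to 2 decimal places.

H = 35/60 = 0.5833
FA = 29/60 = 0.4833
z(0.5833) = 0.210, z(0.4833) = -0.042
c = −½·[z(H) + z(FA)] = −0.5 × (0.210 + (-0.042)) = -0.084

C = -0.08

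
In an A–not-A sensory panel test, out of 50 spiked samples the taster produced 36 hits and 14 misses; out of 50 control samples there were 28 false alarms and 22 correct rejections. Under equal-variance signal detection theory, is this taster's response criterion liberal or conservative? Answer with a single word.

z(H) = 0.583, z(FA) = 0.151
c = −½·(z(H) + z(FA)) = -0.367
c < 0 → liberal criterion (biased toward responding “yes”).

liberal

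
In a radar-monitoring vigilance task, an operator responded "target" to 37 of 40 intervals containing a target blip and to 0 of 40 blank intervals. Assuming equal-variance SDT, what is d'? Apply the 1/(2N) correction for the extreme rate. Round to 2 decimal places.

d' = 3.68

The false-alarm rate is 0/40 = 0, so apply the 1/(2N) correction: FA → 1/(2·40) = 0.01250.
z(H) = z(0.92500) = 1.440
z(FA) = z(0.01250) = -2.241
d' = 1.440 − (-2.241) = 3.681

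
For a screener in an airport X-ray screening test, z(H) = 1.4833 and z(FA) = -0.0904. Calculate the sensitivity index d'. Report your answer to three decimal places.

d' = 1.574

d' = z(H) − z(FA) = 1.4833 − (-0.0904) = 1.5737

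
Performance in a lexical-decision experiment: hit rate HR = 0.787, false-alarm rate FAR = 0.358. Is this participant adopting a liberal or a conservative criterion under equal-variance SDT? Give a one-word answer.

liberal

z(H) = 0.796, z(FA) = -0.364
c = −½·(z(H) + z(FA)) = -0.216
c < 0 → liberal criterion (biased toward responding “yes”).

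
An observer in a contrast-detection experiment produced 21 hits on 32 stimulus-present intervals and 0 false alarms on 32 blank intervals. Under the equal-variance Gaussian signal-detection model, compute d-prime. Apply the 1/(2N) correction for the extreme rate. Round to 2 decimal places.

The false-alarm rate is 0/32 = 0, so apply the 1/(2N) correction: FA → 1/(2·32) = 0.01562.
z(H) = z(0.65625) = 0.402
z(FA) = z(0.01562) = -2.154
d' = 0.402 − (-2.154) = 2.556

d-prime = 2.56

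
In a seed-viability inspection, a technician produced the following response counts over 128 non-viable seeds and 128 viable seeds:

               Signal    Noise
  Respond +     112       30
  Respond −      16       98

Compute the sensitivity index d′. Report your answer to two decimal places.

H = 112/128 = 0.8750
FA = 30/128 = 0.2344
z(H) = 1.1503
z(FA) = -0.7244
d' = z(H) − z(FA) = 1.1503 − (-0.7244) = 1.8747

d′ = 1.87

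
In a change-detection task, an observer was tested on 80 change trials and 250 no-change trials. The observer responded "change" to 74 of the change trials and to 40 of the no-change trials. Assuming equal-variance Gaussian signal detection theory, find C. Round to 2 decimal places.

C = -0.22

H = 74/80 = 0.9250
FA = 40/250 = 0.1600
Φ⁻¹(H) = 1.440
Φ⁻¹(FA) = -0.994
c = −½·[z(H) + z(FA)] = −0.5 × (1.440 + (-0.994)) = -0.223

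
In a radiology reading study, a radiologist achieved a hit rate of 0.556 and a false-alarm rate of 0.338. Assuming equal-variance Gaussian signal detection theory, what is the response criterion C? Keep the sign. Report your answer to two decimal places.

C = 0.14

z(0.556) = 0.141, z(0.338) = -0.418
c = −½·[z(H) + z(FA)] = −0.5 × (0.141 + (-0.418)) = 0.1385
c > 0: the radiologist has a conservative response bias.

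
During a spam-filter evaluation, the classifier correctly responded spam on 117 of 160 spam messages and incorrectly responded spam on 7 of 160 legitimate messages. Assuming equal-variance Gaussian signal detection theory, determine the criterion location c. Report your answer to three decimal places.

H = 117/160 = 0.7312
FA = 7/160 = 0.0437
Φ⁻¹(0.7312) = 0.6164, Φ⁻¹(0.0437) = -1.7093
c = −½·[z(H) + z(FA)] = −0.5 × (0.6164 + (-1.7093)) = 0.54645
c > 0: the classifier has a conservative response bias.

c = 0.546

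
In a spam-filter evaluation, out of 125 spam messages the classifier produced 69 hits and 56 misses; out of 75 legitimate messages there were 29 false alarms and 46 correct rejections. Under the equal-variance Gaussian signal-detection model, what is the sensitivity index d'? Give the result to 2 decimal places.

d' = 0.42

H = 69/125 = 0.5520
FA = 29/75 = 0.3867
z(H) = 0.1307
z(FA) = -0.2879
d' = z(H) − z(FA) = 0.1307 − (-0.2879) = 0.4186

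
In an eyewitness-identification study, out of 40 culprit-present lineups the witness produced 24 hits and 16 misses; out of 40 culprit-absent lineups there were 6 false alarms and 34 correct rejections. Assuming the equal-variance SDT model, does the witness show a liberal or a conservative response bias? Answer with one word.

conservative

z(H) = 0.253, z(FA) = -1.036
c = −½·(z(H) + z(FA)) = 0.3915
c > 0 → conservative criterion (biased toward responding “no”).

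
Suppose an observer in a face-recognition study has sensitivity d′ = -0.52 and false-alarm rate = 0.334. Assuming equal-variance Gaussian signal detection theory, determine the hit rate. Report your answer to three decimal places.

hit rate = 0.171

z(false-alarm rate) = z(0.334) = -0.4289
z(H) = z(FA) + d' = -0.4289 + (-0.52) = -0.9489
hit rate = Φ(-0.9489) = 0.1713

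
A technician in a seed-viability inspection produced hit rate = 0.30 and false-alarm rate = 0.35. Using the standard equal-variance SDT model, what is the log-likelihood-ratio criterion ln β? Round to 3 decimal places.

z(H) = -0.5244
z(FA) = -0.3853
ln β = −½·[z(H)² − z(FA)²] = −0.5 × (0.2750 − 0.1485) = -0.06325

ln β = -0.063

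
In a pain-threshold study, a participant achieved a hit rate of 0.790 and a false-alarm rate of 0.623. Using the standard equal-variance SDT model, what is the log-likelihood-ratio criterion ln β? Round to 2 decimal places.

z(H) = 0.806
z(FA) = 0.313
ln β = −½·[z(H)² − z(FA)²] = −0.5 × (0.650 − 0.098) = -0.276

ln β = -0.28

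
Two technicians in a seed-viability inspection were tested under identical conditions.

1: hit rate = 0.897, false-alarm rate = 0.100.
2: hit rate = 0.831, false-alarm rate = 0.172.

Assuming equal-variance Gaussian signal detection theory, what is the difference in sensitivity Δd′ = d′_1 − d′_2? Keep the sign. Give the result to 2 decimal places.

1: z(0.897) = 1.265, z(0.100) = -1.282, d' = 2.547
2: z(0.831) = 0.958, z(0.172) = -0.946, d' = 1.904
Δd' = d'_1 − d'_2 = 2.547 − 1.904 = 0.643
1 has the higher sensitivity.

Δd′ = 0.64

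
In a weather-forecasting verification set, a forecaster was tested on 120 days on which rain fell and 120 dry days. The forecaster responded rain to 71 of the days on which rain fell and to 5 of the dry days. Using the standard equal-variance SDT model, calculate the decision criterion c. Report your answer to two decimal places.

H = 71/120 = 0.5917
FA = 5/120 = 0.0417
Φ⁻¹(H) = Φ⁻¹(0.5917) = 0.232
Φ⁻¹(FA) = Φ⁻¹(0.0417) = -1.731
c = −½·[z(H) + z(FA)] = −0.5 × (0.232 + (-1.731)) = 0.7495
c > 0: the forecaster has a conservative response bias.

c = 0.75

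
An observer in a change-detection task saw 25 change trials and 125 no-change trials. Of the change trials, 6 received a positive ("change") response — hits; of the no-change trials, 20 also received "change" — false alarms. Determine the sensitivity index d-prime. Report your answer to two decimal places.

d-prime = 0.29

H = 6/25 = 0.2400
FA = 20/125 = 0.1600
Φ⁻¹(H) = Φ⁻¹(0.2400) = -0.706
Φ⁻¹(FA) = Φ⁻¹(0.1600) = -0.994
d' = z(H) − z(FA) = -0.706 − (-0.994) = 0.288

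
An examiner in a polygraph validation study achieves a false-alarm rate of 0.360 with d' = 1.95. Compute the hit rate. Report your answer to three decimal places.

z(false-alarm rate) = z(0.360) = -0.3585
z(H) = z(FA) + d' = -0.3585 + 1.95 = 1.5915
hit rate = Φ(1.5915) = 0.9443

hit rate = 0.944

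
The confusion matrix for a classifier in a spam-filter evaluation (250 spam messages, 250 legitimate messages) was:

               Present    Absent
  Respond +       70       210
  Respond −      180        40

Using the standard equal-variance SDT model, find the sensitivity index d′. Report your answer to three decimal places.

d′ = -1.577

H = 70/250 = 0.2800
FA = 210/250 = 0.8400
z(H) = z(0.2800) = -0.5828
z(FA) = z(0.8400) = 0.9945
d' = z(H) − z(FA) = -0.5828 − 0.9945 = -1.5773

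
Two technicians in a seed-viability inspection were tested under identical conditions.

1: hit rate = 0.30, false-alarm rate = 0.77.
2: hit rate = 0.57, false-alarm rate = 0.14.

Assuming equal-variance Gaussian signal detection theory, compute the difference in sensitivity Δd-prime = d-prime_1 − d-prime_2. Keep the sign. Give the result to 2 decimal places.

1: z(0.30) = -0.524, z(0.77) = 0.739, d' = -1.263
2: z(0.57) = 0.176, z(0.14) = -1.080, d' = 1.256
Δd' = d'_1 − d'_2 = -1.263 − 1.256 = -2.519
2 has the higher sensitivity.

Δd-prime = -2.52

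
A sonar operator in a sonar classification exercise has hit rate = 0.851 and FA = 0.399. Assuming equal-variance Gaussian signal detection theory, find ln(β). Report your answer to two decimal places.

ln β = -0.51

z(H) = z(0.851) = 1.041
z(FA) = z(0.399) = -0.256
ln β = −½·[z(H)² − z(FA)²] = −0.5 × (1.084 − 0.066) = -0.509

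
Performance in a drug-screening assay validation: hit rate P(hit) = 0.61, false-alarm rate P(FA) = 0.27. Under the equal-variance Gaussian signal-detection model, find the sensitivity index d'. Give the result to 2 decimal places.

Φ⁻¹(H) = 0.2793
Φ⁻¹(FA) = -0.6128
d' = z(H) − z(FA) = 0.2793 − (-0.6128) = 0.8921

d' = 0.89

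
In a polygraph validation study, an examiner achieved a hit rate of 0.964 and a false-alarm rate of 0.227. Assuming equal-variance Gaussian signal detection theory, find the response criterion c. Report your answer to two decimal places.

Φ⁻¹(0.964) = 1.7991, Φ⁻¹(0.227) = -0.7488
c = −½·[z(H) + z(FA)] = −0.5 × (1.7991 + (-0.7488)) = -0.52515

c = -0.53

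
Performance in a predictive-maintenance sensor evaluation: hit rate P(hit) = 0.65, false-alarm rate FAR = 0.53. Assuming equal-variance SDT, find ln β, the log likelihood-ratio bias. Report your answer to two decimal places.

Φ⁻¹(H) = Φ⁻¹(0.65) = 0.385
Φ⁻¹(FA) = Φ⁻¹(0.53) = 0.075
ln β = −½·[z(H)² − z(FA)²] = −0.5 × (0.148 − 0.006) = -0.071

ln β = -0.07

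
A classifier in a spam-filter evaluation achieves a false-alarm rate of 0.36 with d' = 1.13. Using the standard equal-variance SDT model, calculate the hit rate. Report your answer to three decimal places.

z(false-alarm rate) = z(0.36) = -0.3585
z(H) = z(FA) + d' = -0.3585 + 1.13 = 0.7715
hit rate = Φ(0.7715) = 0.7798

hit rate = 0.780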